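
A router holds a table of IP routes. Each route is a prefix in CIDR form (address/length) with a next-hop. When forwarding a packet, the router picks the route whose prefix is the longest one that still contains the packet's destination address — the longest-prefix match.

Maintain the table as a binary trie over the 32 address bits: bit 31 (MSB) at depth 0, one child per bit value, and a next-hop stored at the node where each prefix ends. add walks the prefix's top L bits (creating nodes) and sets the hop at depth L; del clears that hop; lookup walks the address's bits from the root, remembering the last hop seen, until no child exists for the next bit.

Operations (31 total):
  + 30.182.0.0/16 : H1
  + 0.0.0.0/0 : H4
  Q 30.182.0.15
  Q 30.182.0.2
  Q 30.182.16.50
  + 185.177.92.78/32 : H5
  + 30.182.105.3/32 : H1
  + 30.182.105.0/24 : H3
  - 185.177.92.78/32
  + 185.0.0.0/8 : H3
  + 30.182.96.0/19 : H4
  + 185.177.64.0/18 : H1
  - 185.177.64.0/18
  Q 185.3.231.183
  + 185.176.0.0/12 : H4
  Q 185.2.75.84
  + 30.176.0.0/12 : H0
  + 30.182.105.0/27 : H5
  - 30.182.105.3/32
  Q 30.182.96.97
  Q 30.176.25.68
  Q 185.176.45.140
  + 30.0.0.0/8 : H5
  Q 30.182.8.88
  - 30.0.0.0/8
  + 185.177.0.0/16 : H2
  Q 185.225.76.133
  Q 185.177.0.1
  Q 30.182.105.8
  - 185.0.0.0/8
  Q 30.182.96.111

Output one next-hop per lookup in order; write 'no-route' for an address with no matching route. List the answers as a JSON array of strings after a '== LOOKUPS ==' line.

Process each operation:
  add 30.182.0.0/16 -> H1 at depth 16
  add 0.0.0.0/0 -> H4 at depth 0
  lookup 30.182.0.15: bits 0001111010110110 walk d0:H4→d1:-→d2:-→d3:-→d4:-→d5:-→d6:-→d7:-→d8:-→d9:-→d10:-→d11:-→d12:-→d13:-→d14:-→d15:-→d16:H1 -> H1
  lookup 30.182.0.2: bits 0001111010110110 walk d0:H4→d1:-→d2:-→d3:-→d4:-→d5:-→d6:-→d7:-→d8:-→d9:-→d10:-→d11:-→d12:-→d13:-→d14:-→d15:-→d16:H1 -> H1
  lookup 30.182.16.50: bits 0001111010110110 walk d0:H4→d1:-→d2:-→d3:-→d4:-→d5:-→d6:-→d7:-→d8:-→d9:-→d10:-→d11:-→d12:-→d13:-→d14:-→d15:-→d16:H1 -> H1
  add 185.177.92.78/32 -> H5 at depth 32
  add 30.182.105.3/32 -> H1 at depth 32
  add 30.182.105.0/24 -> H3 at depth 24
  - 185.177.92.78/32 clear@32
  add 185.0.0.0/8 -> H3 at depth 8
  add 30.182.96.0/19 -> H4 at depth 19
  add 185.177.64.0/18 -> H1 at depth 18
  - 185.177.64.0/18 clear@18
  lookup 185.3.231.183: bits 10111001 walk d0:H4→d1:-→d2:-→d3:-→d4:-→d5:-→d6:-→d7:-→d8:H3 -> H3
  add 185.176.0.0/12 -> H4 at depth 12
  lookup 185.2.75.84: bits 10111001 walk d0:H4→d1:-→d2:-→d3:-→d4:-→d5:-→d6:-→d7:-→d8:H3 -> H3
  add 30.176.0.0/12 -> H0 at depth 12
  add 30.182.105.0/27 -> H5 at depth 27
  - 30.182.105.3/32 clear@32
  lookup 30.182.96.97: bits 00011110101101100110 walk d0:H4→d1:-→d2:-→d3:-→d4:-→d5:-→d6:-→d7:-→d8:-→d9:-→d10:-→d11:-→d12:H0→d13:-→d14:-→d15:-→d16:H1→d17:-→d18:-→d19:H4→d20:- -> H4
  lookup 30.176.25.68: bits 0001111010110 walk d0:H4→d1:-→d2:-→d3:-→d4:-→d5:-→d6:-→d7:-→d8:-→d9:-→d10:-→d11:-→d12:H0→d13:- -> H0
  lookup 185.176.45.140: bits 101110011011000 walk d0:H4→d1:-→d2:-→d3:-→d4:-→d5:-→d6:-→d7:-→d8:H3→d9:-→d10:-→d11:-→d12:H4→d13:-→d14:-→d15:- -> H4
  add 30.0.0.0/8 -> H5 at depth 8
  lookup 30.182.8.88: bits 00011110101101100 walk d0:H4→d1:-→d2:-→d3:-→d4:-→d5:-→d6:-→d7:-→d8:H5→d9:-→d10:-→d11:-→d12:H0→d13:-→d14:-→d15:-→d16:H1→d17:- -> H1
  - 30.0.0.0/8 clear@8
  add 185.177.0.0/16 -> H2 at depth 16
  lookup 185.225.76.133: bits 101110011 walk d0:H4→d1:-→d2:-→d3:-→d4:-→d5:-→d6:-→d7:-→d8:H3→d9:- -> H3
  lookup 185.177.0.1: bits 10111001101100010 walk d0:H4→d1:-→d2:-→d3:-→d4:-→d5:-→d6:-→d7:-→d8:H3→d9:-→d10:-→d11:-→d12:H4→d13:-→d14:-→d15:-→d16:H2→d17:- -> H2
  lookup 30.182.105.8: bits 0001111010110110011010010000 walk d0:H4→d1:-→d2:-→d3:-→d4:-→d5:-→d6:-→d7:-→d8:-→d9:-→d10:-→d11:-→d12:H0→d13:-→d14:-→d15:-→d16:H1→d17:-→d18:-→d19:H4→d20:-→d21:-→d22:-→d23:-→d24:H3→d25:-→d26:-→d27:H5→d28:- -> H5
  - 185.0.0.0/8 clear@8
  lookup 30.182.96.111: bits 00011110101101100110 walk d0:H4→d1:-→d2:-→d3:-→d4:-→d5:-→d6:-→d7:-→d8:-→d9:-→d10:-→d11:-→d12:H0→d13:-→d14:-→d15:-→d16:H1→d17:-→d18:-→d19:H4→d20:- -> H4

== LOOKUPS ==
["H1","H1","H1","H3","H3","H4","H0","H4","H1","H3","H2","H5","H4"]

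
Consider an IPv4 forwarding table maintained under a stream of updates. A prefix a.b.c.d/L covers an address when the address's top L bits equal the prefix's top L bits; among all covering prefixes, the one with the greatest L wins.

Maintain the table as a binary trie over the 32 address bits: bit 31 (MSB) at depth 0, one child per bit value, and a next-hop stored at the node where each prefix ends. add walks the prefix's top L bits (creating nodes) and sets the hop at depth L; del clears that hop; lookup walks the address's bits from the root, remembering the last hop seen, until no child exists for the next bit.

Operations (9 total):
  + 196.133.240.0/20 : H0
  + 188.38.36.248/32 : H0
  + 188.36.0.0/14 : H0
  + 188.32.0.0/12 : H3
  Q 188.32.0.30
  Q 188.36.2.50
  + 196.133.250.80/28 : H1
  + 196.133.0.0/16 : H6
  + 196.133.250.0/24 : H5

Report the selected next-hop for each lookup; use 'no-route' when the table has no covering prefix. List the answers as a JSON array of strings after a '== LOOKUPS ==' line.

Process each operation:
  + 196.133.240.0/20 (H0) depth=20
  + 188.38.36.248/32 (H0) depth=32
  + 188.36.0.0/14 (H0) depth=14
  + 188.32.0.0/12 (H3) depth=12
  Q 188.32.0.30: descend 1011110000100 ; hops seen [H3] ; pick H3
  Q 188.36.2.50: descend 10111100001001 ; hops seen [H3,H0] ; pick H0
  + 196.133.250.80/28 (H1) depth=28
  + 196.133.0.0/16 (H6) depth=16
  + 196.133.250.0/24 (H5) depth=24

== LOOKUPS ==
["H3","H0"]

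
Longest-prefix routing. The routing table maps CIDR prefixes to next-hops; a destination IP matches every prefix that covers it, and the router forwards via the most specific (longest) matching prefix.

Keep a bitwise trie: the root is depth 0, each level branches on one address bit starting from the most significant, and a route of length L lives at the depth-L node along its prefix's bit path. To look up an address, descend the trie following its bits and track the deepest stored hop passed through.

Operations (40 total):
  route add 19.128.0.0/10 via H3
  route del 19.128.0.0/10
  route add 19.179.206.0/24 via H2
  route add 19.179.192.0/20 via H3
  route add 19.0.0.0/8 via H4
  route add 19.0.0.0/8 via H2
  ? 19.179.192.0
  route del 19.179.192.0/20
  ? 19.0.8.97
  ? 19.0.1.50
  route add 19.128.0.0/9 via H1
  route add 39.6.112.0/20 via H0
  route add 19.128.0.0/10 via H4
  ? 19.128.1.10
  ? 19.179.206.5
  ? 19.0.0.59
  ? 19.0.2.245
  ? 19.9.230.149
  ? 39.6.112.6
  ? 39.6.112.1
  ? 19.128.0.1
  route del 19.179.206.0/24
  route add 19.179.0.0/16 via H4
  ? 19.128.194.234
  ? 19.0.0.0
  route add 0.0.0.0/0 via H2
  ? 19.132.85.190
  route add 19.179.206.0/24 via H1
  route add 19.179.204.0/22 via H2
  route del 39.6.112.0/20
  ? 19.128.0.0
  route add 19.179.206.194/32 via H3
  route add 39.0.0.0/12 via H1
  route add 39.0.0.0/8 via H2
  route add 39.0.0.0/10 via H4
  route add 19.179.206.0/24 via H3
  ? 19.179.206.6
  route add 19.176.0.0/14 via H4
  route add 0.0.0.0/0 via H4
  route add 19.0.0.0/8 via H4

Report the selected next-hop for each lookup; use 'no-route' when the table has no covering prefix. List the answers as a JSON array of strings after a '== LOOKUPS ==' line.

Apply in order:
  add 19.128.0.0/10 -> H3 at depth 10
  - 19.128.0.0/10 clear@10
  add 19.179.206.0/24 -> H2 at depth 24
  add 19.179.192.0/20 -> H3 at depth 20
  add 19.0.0.0/8 -> H4 at depth 8
  add 19.0.0.0/8 -> H2 at depth 8
  ? 19.179.192.0  path d0:-→d1:-→d2:-→d3:-→d4:-→d5:-→d6:-→d7:-→d8:H2→d9:-→d10:-→d11:-→d12:-→d13:-→d14:-→d15:-→d16:-→d17:-→d18:-→d19:-→d20:H3  best=H3
  - 19.179.192.0/20 clear@20
  ? 19.0.8.97  path d0:-→d1:-→d2:-→d3:-→d4:-→d5:-→d6:-→d7:-→d8:H2  best=H2
  ? 19.0.1.50  path d0:-→d1:-→d2:-→d3:-→d4:-→d5:-→d6:-→d7:-→d8:H2  best=H2
  add 19.128.0.0/9 -> H1 at depth 9
  add 39.6.112.0/20 -> H0 at depth 20
  add 19.128.0.0/10 -> H4 at depth 10
  ? 19.128.1.10  path d0:-→d1:-→d2:-→d3:-→d4:-→d5:-→d6:-→d7:-→d8:H2→d9:H1→d10:H4  best=H4
  ? 19.179.206.5  path d0:-→d1:-→d2:-→d3:-→d4:-→d5:-→d6:-→d7:-→d8:H2→d9:H1→d10:H4→d11:-→d12:-→d13:-→d14:-→d15:-→d16:-→d17:-→d18:-→d19:-→d20:-→d21:-→d22:-→d23:-→d24:H2  best=H2
  ? 19.0.0.59  path d0:-→d1:-→d2:-→d3:-→d4:-→d5:-→d6:-→d7:-→d8:H2  best=H2
  ? 19.0.2.245  path d0:-→d1:-→d2:-→d3:-→d4:-→d5:-→d6:-→d7:-→d8:H2  best=H2
  ? 19.9.230.149  path d0:-→d1:-→d2:-→d3:-→d4:-→d5:-→d6:-→d7:-→d8:H2  best=H2
  ? 39.6.112.6  path d0:-→d1:-→d2:-→d3:-→d4:-→d5:-→d6:-→d7:-→d8:-→d9:-→d10:-→d11:-→d12:-→d13:-→d14:-→d15:-→d16:-→d17:-→d18:-→d19:-→d20:H0  best=H0
  ? 39.6.112.1  path d0:-→d1:-→d2:-→d3:-→d4:-→d5:-→d6:-→d7:-→d8:-→d9:-→d10:-→d11:-→d12:-→d13:-→d14:-→d15:-→d16:-→d17:-→d18:-→d19:-→d20:H0  best=H0
  ? 19.128.0.1  path d0:-→d1:-→d2:-→d3:-→d4:-→d5:-→d6:-→d7:-→d8:H2→d9:H1→d10:H4  best=H4
  - 19.179.206.0/24 clear@24
  add 19.179.0.0/16 -> H4 at depth 16
  ? 19.128.194.234  path d0:-→d1:-→d2:-→d3:-→d4:-→d5:-→d6:-→d7:-→d8:H2→d9:H1→d10:H4  best=H4
  ? 19.0.0.0  path d0:-→d1:-→d2:-→d3:-→d4:-→d5:-→d6:-→d7:-→d8:H2  best=H2
  add 0.0.0.0/0 -> H2 at depth 0
  ? 19.132.85.190  path d0:H2→d1:-→d2:-→d3:-→d4:-→d5:-→d6:-→d7:-→d8:H2→d9:H1→d10:H4  best=H4
  add 19.179.206.0/24 -> H1 at depth 24
  add 19.179.204.0/22 -> H2 at depth 22
  - 39.6.112.0/20 clear@20
  ? 19.128.0.0  path d0:H2→d1:-→d2:-→d3:-→d4:-→d5:-→d6:-→d7:-→d8:H2→d9:H1→d10:H4  best=H4
  add 19.179.206.194/32 -> H3 at depth 32
  add 39.0.0.0/12 -> H1 at depth 12
  add 39.0.0.0/8 -> H2 at depth 8
  add 39.0.0.0/10 -> H4 at depth 10
  add 19.179.206.0/24 -> H3 at depth 24
  ? 19.179.206.6  path d0:H2→d1:-→d2:-→d3:-→d4:-→d5:-→d6:-→d7:-→d8:H2→d9:H1→d10:H4→d11:-→d12:-→d13:-→d14:-→d15:-→d16:H4→d17:-→d18:-→d19:-→d20:-→d21:-→d22:H2→d23:-→d24:H3  best=H3
  add 19.176.0.0/14 -> H4 at depth 14
  add 0.0.0.0/0 -> H4 at depth 0
  add 19.0.0.0/8 -> H4 at depth 8

== LOOKUPS ==
["H3","H2","H2","H4","H2","H2","H2","H2","H0","H0","H4","H4","H2","H4","H4","H3"]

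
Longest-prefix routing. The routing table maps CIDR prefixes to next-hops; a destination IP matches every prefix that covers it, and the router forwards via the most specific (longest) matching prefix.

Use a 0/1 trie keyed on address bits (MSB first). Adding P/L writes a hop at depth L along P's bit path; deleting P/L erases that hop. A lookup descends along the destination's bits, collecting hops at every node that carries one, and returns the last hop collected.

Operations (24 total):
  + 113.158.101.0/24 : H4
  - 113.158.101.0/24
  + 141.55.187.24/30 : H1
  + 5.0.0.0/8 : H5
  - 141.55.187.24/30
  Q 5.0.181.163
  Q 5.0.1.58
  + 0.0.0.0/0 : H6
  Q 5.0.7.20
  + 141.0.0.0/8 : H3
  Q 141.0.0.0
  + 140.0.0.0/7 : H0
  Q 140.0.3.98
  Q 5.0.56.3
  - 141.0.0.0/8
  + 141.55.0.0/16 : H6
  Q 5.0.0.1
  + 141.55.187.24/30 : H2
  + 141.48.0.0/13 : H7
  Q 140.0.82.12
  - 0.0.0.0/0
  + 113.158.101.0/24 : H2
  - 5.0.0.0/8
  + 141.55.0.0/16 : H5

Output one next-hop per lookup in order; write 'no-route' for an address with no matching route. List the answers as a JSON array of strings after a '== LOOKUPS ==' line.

Process each operation:
  add 113.158.101.0/24 -> H4 at depth 24
  del 113.158.101.0/24 (clear depth 24)
  add 141.55.187.24/30 -> H1 at depth 30
  add 5.0.0.0/8 -> H5 at depth 8
  del 141.55.187.24/30 (clear depth 30)
  ? 5.0.181.163  path d0:-→d1:-→d2:-→d3:-→d4:-→d5:-→d6:-→d7:-→d8:H5  best=H5
  ? 5.0.1.58  path d0:-→d1:-→d2:-→d3:-→d4:-→d5:-→d6:-→d7:-→d8:H5  best=H5
  add 0.0.0.0/0 -> H6 at depth 0
  ? 5.0.7.20  path d0:H6→d1:-→d2:-→d3:-→d4:-→d5:-→d6:-→d7:-→d8:H5  best=H5
  add 141.0.0.0/8 -> H3 at depth 8
  ? 141.0.0.0  path d0:H6→d1:-→d2:-→d3:-→d4:-→d5:-→d6:-→d7:-→d8:H3→d9:-→d10:-  best=H3
  add 140.0.0.0/7 -> H0 at depth 7
  ? 140.0.3.98  path d0:H6→d1:-→d2:-→d3:-→d4:-→d5:-→d6:-→d7:H0  best=H0
  ? 5.0.56.3  path d0:H6→d1:-→d2:-→d3:-→d4:-→d5:-→d6:-→d7:-→d8:H5  best=H5
  del 141.0.0.0/8 (clear depth 8)
  add 141.55.0.0/16 -> H6 at depth 16
  ? 5.0.0.1  path d0:H6→d1:-→d2:-→d3:-→d4:-→d5:-→d6:-→d7:-→d8:H5  best=H5
  add 141.55.187.24/30 -> H2 at depth 30
  add 141.48.0.0/13 -> H7 at depth 13
  ? 140.0.82.12  path d0:H6→d1:-→d2:-→d3:-→d4:-→d5:-→d6:-→d7:H0  best=H0
  del 0.0.0.0/0 (clear depth 0)
  add 113.158.101.0/24 -> H2 at depth 24
  del 5.0.0.0/8 (clear depth 8)
  add 141.55.0.0/16 -> H5 at depth 16

== LOOKUPS ==
["H5","H5","H5","H3","H0","H5","H5","H0"]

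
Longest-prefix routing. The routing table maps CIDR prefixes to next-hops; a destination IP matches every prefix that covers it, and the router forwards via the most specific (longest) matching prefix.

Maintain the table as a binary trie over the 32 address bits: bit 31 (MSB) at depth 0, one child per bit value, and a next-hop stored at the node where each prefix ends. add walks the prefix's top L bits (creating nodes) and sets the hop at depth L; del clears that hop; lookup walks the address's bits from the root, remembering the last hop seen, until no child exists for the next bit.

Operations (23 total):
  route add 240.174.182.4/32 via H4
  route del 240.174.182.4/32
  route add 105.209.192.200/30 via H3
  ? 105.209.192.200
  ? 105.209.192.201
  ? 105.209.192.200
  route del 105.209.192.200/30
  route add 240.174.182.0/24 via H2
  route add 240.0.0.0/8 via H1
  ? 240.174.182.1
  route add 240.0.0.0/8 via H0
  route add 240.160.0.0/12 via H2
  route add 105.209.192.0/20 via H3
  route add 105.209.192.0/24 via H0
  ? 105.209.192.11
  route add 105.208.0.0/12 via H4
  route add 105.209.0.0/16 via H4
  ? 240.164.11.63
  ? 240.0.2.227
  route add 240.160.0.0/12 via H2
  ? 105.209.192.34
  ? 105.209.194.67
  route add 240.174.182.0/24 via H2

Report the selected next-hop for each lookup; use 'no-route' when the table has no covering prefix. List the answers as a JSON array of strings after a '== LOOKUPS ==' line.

Apply in order:
  add 240.174.182.4/32 -> H4 at depth 32
  del 240.174.182.4/32 (clear depth 32)
  add 105.209.192.200/30 -> H3 at depth 30
  ? 105.209.192.200  path d0:-→d1:-→d2:-→d3:-→d4:-→d5:-→d6:-→d7:-→d8:-→d9:-→d10:-→d11:-→d12:-→d13:-→d14:-→d15:-→d16:-→d17:-→d18:-→d19:-→d20:-→d21:-→d22:-→d23:-→d24:-→d25:-→d26:-→d27:-→d28:-→d29:-→d30:H3  best=H3
  ? 105.209.192.201  path d0:-→d1:-→d2:-→d3:-→d4:-→d5:-→d6:-→d7:-→d8:-→d9:-→d10:-→d11:-→d12:-→d13:-→d14:-→d15:-→d16:-→d17:-→d18:-→d19:-→d20:-→d21:-→d22:-→d23:-→d24:-→d25:-→d26:-→d27:-→d28:-→d29:-→d30:H3  best=H3
  ? 105.209.192.200  path d0:-→d1:-→d2:-→d3:-→d4:-→d5:-→d6:-→d7:-→d8:-→d9:-→d10:-→d11:-→d12:-→d13:-→d14:-→d15:-→d16:-→d17:-→d18:-→d19:-→d20:-→d21:-→d22:-→d23:-→d24:-→d25:-→d26:-→d27:-→d28:-→d29:-→d30:H3  best=H3
  del 105.209.192.200/30 (clear depth 30)
  add 240.174.182.0/24 -> H2 at depth 24
  add 240.0.0.0/8 -> H1 at depth 8
  ? 240.174.182.1  path d0:-→d1:-→d2:-→d3:-→d4:-→d5:-→d6:-→d7:-→d8:H1→d9:-→d10:-→d11:-→d12:-→d13:-→d14:-→d15:-→d16:-→d17:-→d18:-→d19:-→d20:-→d21:-→d22:-→d23:-→d24:H2→d25:-→d26:-→d27:-→d28:-→d29:-  best=H2
  add 240.0.0.0/8 -> H0 at depth 8
  add 240.160.0.0/12 -> H2 at depth 12
  add 105.209.192.0/20 -> H3 at depth 20
  add 105.209.192.0/24 -> H0 at depth 24
  ? 105.209.192.11  path d0:-→d1:-→d2:-→d3:-→d4:-→d5:-→d6:-→d7:-→d8:-→d9:-→d10:-→d11:-→d12:-→d13:-→d14:-→d15:-→d16:-→d17:-→d18:-→d19:-→d20:H3→d21:-→d22:-→d23:-→d24:H0  best=H0
  add 105.208.0.0/12 -> H4 at depth 12
  add 105.209.0.0/16 -> H4 at depth 16
  ? 240.164.11.63  path d0:-→d1:-→d2:-→d3:-→d4:-→d5:-→d6:-→d7:-→d8:H0→d9:-→d10:-→d11:-→d12:H2  best=H2
  ? 240.0.2.227  path d0:-→d1:-→d2:-→d3:-→d4:-→d5:-→d6:-→d7:-→d8:H0  best=H0
  add 240.160.0.0/12 -> H2 at depth 12
  ? 105.209.192.34  path d0:-→d1:-→d2:-→d3:-→d4:-→d5:-→d6:-→d7:-→d8:-→d9:-→d10:-→d11:-→d12:H4→d13:-→d14:-→d15:-→d16:H4→d17:-→d18:-→d19:-→d20:H3→d21:-→d22:-→d23:-→d24:H0  best=H0
  ? 105.209.194.67  path d0:-→d1:-→d2:-→d3:-→d4:-→d5:-→d6:-→d7:-→d8:-→d9:-→d10:-→d11:-→d12:H4→d13:-→d14:-→d15:-→d16:H4→d17:-→d18:-→d19:-→d20:H3→d21:-→d22:-  best=H3
  add 240.174.182.0/24 -> H2 at depth 24

== LOOKUPS ==
["H3","H3","H3","H2","H0","H2","H0","H0","H3"]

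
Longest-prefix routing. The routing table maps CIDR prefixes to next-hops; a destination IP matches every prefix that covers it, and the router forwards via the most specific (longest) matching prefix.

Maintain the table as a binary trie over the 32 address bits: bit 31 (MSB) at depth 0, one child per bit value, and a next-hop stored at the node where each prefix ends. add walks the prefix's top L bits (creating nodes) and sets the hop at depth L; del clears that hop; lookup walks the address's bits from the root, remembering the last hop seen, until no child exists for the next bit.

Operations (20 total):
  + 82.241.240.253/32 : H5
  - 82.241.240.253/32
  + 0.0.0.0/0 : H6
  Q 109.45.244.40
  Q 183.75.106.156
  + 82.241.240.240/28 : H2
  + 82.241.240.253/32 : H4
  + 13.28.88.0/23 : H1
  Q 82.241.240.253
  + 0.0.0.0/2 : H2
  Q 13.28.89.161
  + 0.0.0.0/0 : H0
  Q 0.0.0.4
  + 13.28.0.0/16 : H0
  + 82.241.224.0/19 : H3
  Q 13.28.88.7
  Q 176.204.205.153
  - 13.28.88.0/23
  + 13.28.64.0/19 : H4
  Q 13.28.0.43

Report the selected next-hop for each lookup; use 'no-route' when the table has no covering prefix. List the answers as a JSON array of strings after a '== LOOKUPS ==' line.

Apply in order:
  add 82.241.240.253/32 -> H5 at depth 32
  - 82.241.240.253/32 clear@32
  add 0.0.0.0/0 -> H6 at depth 0
  Q 109.45.244.40: descend 01 ; hops seen [H6] ; pick H6
  Q 183.75.106.156: descend ε ; hops seen [H6] ; pick H6
  add 82.241.240.240/28 -> H2 at depth 28
  add 82.241.240.253/32 -> H4 at depth 32
  add 13.28.88.0/23 -> H1 at depth 23
  Q 82.241.240.253: descend 01010010111100011111000011111101 ; hops seen [H6,H2,H4] ; pick H4
  add 0.0.0.0/2 -> H2 at depth 2
  Q 13.28.89.161: descend 00001101000111000101100 ; hops seen [H6,H2,H1] ; pick H1
  add 0.0.0.0/0 -> H0 at depth 0
  Q 0.0.0.4: descend 0000 ; hops seen [H0,H2] ; pick H2
  add 13.28.0.0/16 -> H0 at depth 16
  add 82.241.224.0/19 -> H3 at depth 19
  Q 13.28.88.7: descend 00001101000111000101100 ; hops seen [H0,H2,H0,H1] ; pick H1
  Q 176.204.205.153: descend ε ; hops seen [H0] ; pick H0
  - 13.28.88.0/23 clear@23
  add 13.28.64.0/19 -> H4 at depth 19
  Q 13.28.0.43: descend 00001101000111000 ; hops seen [H0,H2,H0] ; pick H0

== LOOKUPS ==
["H6","H6","H4","H1","H2","H1","H0","H0"]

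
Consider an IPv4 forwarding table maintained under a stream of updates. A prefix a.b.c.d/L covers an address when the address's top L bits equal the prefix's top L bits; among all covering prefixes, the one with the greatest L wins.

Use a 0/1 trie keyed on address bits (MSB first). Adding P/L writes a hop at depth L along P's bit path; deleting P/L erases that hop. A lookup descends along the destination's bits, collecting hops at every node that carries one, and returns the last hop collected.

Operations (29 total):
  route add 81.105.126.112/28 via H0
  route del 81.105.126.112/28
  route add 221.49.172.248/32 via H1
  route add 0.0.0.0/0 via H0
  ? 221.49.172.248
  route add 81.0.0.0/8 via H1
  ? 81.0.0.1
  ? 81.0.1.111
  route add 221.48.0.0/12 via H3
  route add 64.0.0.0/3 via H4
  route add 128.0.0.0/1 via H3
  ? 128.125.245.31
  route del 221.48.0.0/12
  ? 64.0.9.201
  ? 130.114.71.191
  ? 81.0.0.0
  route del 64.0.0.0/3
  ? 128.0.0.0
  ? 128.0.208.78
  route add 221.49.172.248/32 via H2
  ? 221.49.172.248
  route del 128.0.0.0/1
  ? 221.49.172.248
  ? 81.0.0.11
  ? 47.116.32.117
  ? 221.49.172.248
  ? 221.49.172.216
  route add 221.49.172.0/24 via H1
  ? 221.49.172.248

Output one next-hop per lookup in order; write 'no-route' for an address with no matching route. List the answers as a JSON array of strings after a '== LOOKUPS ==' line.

Apply in order:
  + 81.105.126.112/28 (H0) depth=28
  - 81.105.126.112/28 clear@28
  + 221.49.172.248/32 (H1) depth=32
  + 0.0.0.0/0 (H0) depth=0
  lookup 221.49.172.248: bits 11011101001100011010110011111000 walk d0:H0→d1:-→d2:-→d3:-→d4:-→d5:-→d6:-→d7:-→d8:-→d9:-→d10:-→d11:-→d12:-→d13:-→d14:-→d15:-→d16:-→d17:-→d18:-→d19:-→d20:-→d21:-→d22:-→d23:-→d24:-→d25:-→d26:-→d27:-→d28:-→d29:-→d30:-→d31:-→d32:H1 -> H1
  + 81.0.0.0/8 (H1) depth=8
  lookup 81.0.0.1: bits 010100010 walk d0:H0→d1:-→d2:-→d3:-→d4:-→d5:-→d6:-→d7:-→d8:H1→d9:- -> H1
  lookup 81.0.1.111: bits 010100010 walk d0:H0→d1:-→d2:-→d3:-→d4:-→d5:-→d6:-→d7:-→d8:H1→d9:- -> H1
  + 221.48.0.0/12 (H3) depth=12
  + 64.0.0.0/3 (H4) depth=3
  + 128.0.0.0/1 (H3) depth=1
  lookup 128.125.245.31: bits 1 walk d0:H0→d1:H3 -> H3
  - 221.48.0.0/12 clear@12
  lookup 64.0.9.201: bits 010 walk d0:H0→d1:-→d2:-→d3:H4 -> H4
  lookup 130.114.71.191: bits 1 walk d0:H0→d1:H3 -> H3
  lookup 81.0.0.0: bits 010100010 walk d0:H0→d1:-→d2:-→d3:H4→d4:-→d5:-→d6:-→d7:-→d8:H1→d9:- -> H1
  - 64.0.0.0/3 clear@3
  lookup 128.0.0.0: bits 1 walk d0:H0→d1:H3 -> H3
  lookup 128.0.208.78: bits 1 walk d0:H0→d1:H3 -> H3
  + 221.49.172.248/32 (H2) depth=32
  lookup 221.49.172.248: bits 11011101001100011010110011111000 walk d0:H0→d1:H3→d2:-→d3:-→d4:-→d5:-→d6:-→d7:-→d8:-→d9:-→d10:-→d11:-→d12:-→d13:-→d14:-→d15:-→d16:-→d17:-→d18:-→d19:-→d20:-→d21:-→d22:-→d23:-→d24:-→d25:-→d26:-→d27:-→d28:-→d29:-→d30:-→d31:-→d32:H2 -> H2
  - 128.0.0.0/1 clear@1
  lookup 221.49.172.248: bits 11011101001100011010110011111000 walk d0:H0→d1:-→d2:-→d3:-→d4:-→d5:-→d6:-→d7:-→d8:-→d9:-→d10:-→d11:-→d12:-→d13:-→d14:-→d15:-→d16:-→d17:-→d18:-→d19:-→d20:-→d21:-→d22:-→d23:-→d24:-→d25:-→d26:-→d27:-→d28:-→d29:-→d30:-→d31:-→d32:H2 -> H2
  lookup 81.0.0.11: bits 010100010 walk d0:H0→d1:-→d2:-→d3:-→d4:-→d5:-→d6:-→d7:-→d8:H1→d9:- -> H1
  lookup 47.116.32.117: bits 0 walk d0:H0→d1:- -> H0
  lookup 221.49.172.248: bits 11011101001100011010110011111000 walk d0:H0→d1:-→d2:-→d3:-→d4:-→d5:-→d6:-→d7:-→d8:-→d9:-→d10:-→d11:-→d12:-→d13:-→d14:-→d15:-→d16:-→d17:-→d18:-→d19:-→d20:-→d21:-→d22:-→d23:-→d24:-→d25:-→d26:-→d27:-→d28:-→d29:-→d30:-→d31:-→d32:H2 -> H2
  lookup 221.49.172.216: bits 11011101001100011010110011 walk d0:H0→d1:-→d2:-→d3:-→d4:-→d5:-→d6:-→d7:-→d8:-→d9:-→d10:-→d11:-→d12:-→d13:-→d14:-→d15:-→d16:-→d17:-→d18:-→d19:-→d20:-→d21:-→d22:-→d23:-→d24:-→d25:-→d26:- -> H0
  + 221.49.172.0/24 (H1) depth=24
  lookup 221.49.172.248: bits 11011101001100011010110011111000 walk d0:H0→d1:-→d2:-→d3:-→d4:-→d5:-→d6:-→d7:-→d8:-→d9:-→d10:-→d11:-→d12:-→d13:-→d14:-→d15:-→d16:-→d17:-→d18:-→d19:-→d20:-→d21:-→d22:-→d23:-→d24:H1→d25:-→d26:-→d27:-→d28:-→d29:-→d30:-→d31:-→d32:H2 -> H2

== LOOKUPS ==
["H1","H1","H1","H3","H4","H3","H1","H3","H3","H2","H2","H1","H0","H2","H0","H2"]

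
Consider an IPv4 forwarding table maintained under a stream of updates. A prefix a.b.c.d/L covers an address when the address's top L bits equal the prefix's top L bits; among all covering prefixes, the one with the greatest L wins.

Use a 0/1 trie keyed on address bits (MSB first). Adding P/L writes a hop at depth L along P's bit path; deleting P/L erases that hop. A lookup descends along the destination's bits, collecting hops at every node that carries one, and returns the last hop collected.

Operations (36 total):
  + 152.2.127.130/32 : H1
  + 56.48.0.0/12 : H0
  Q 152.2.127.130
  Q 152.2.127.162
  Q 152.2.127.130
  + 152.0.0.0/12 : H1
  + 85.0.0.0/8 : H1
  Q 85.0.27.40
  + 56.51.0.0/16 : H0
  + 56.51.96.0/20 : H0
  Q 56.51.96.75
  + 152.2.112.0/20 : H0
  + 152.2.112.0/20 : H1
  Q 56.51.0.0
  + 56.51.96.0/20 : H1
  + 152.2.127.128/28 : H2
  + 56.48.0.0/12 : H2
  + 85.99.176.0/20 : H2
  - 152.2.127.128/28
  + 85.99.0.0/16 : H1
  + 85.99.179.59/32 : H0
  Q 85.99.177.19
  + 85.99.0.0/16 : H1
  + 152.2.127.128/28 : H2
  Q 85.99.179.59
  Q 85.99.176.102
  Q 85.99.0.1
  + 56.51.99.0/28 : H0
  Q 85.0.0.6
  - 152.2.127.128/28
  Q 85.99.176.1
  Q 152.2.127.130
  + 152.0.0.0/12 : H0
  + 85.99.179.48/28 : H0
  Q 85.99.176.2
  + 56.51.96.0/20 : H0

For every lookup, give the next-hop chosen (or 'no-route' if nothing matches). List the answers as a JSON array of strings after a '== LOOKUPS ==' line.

Process each operation:
  add 152.2.127.130/32 -> H1 at depth 32
  add 56.48.0.0/12 -> H0 at depth 12
  lookup 152.2.127.130: bits 10011000000000100111111110000010 walk d0:-→d1:-→d2:-→d3:-→d4:-→d5:-→d6:-→d7:-→d8:-→d9:-→d10:-→d11:-→d12:-→d13:-→d14:-→d15:-→d16:-→d17:-→d18:-→d19:-→d20:-→d21:-→d22:-→d23:-→d24:-→d25:-→d26:-→d27:-→d28:-→d29:-→d30:-→d31:-→d32:H1 -> H1
  lookup 152.2.127.162: bits 10011000000000100111111110 walk d0:-→d1:-→d2:-→d3:-→d4:-→d5:-→d6:-→d7:-→d8:-→d9:-→d10:-→d11:-→d12:-→d13:-→d14:-→d15:-→d16:-→d17:-→d18:-→d19:-→d20:-→d21:-→d22:-→d23:-→d24:-→d25:-→d26:- -> no-route
  lookup 152.2.127.130: bits 10011000000000100111111110000010 walk d0:-→d1:-→d2:-→d3:-→d4:-→d5:-→d6:-→d7:-→d8:-→d9:-→d10:-→d11:-→d12:-→d13:-→d14:-→d15:-→d16:-→d17:-→d18:-→d19:-→d20:-→d21:-→d22:-→d23:-→d24:-→d25:-→d26:-→d27:-→d28:-→d29:-→d30:-→d31:-→d32:H1 -> H1
  add 152.0.0.0/12 -> H1 at depth 12
  add 85.0.0.0/8 -> H1 at depth 8
  lookup 85.0.27.40: bits 01010101 walk d0:-→d1:-→d2:-→d3:-→d4:-→d5:-→d6:-→d7:-→d8:H1 -> H1
  add 56.51.0.0/16 -> H0 at depth 16
  add 56.51.96.0/20 -> H0 at depth 20
  lookup 56.51.96.75: bits 00111000001100110110 walk d0:-→d1:-→d2:-→d3:-→d4:-→d5:-→d6:-→d7:-→d8:-→d9:-→d10:-→d11:-→d12:H0→d13:-→d14:-→d15:-→d16:H0→d17:-→d18:-→d19:-→d20:H0 -> H0
  add 152.2.112.0/20 -> H0 at depth 20
  add 152.2.112.0/20 -> H1 at depth 20
  lookup 56.51.0.0: bits 00111000001100110 walk d0:-→d1:-→d2:-→d3:-→d4:-→d5:-→d6:-→d7:-→d8:-→d9:-→d10:-→d11:-→d12:H0→d13:-→d14:-→d15:-→d16:H0→d17:- -> H0
  add 56.51.96.0/20 -> H1 at depth 20
  add 152.2.127.128/28 -> H2 at depth 28
  add 56.48.0.0/12 -> H2 at depth 12
  add 85.99.176.0/20 -> H2 at depth 20
  - 152.2.127.128/28 clear@28
  add 85.99.0.0/16 -> H1 at depth 16
  add 85.99.179.59/32 -> H0 at depth 32
  lookup 85.99.177.19: bits 0101010101100011101100 walk d0:-→d1:-→d2:-→d3:-→d4:-→d5:-→d6:-→d7:-→d8:H1→d9:-→d10:-→d11:-→d12:-→d13:-→d14:-→d15:-→d16:H1→d17:-→d18:-→d19:-→d20:H2→d21:-→d22:- -> H2
  add 85.99.0.0/16 -> H1 at depth 16
  add 152.2.127.128/28 -> H2 at depth 28
  lookup 85.99.179.59: bits 01010101011000111011001100111011 walk d0:-→d1:-→d2:-→d3:-→d4:-→d5:-→d6:-→d7:-→d8:H1→d9:-→d10:-→d11:-→d12:-→d13:-→d14:-→d15:-→d16:H1→d17:-→d18:-→d19:-→d20:H2→d21:-→d22:-→d23:-→d24:-→d25:-→d26:-→d27:-→d28:-→d29:-→d30:-→d31:-→d32:H0 -> H0
  lookup 85.99.176.102: bits 0101010101100011101100 walk d0:-→d1:-→d2:-→d3:-→d4:-→d5:-→d6:-→d7:-→d8:H1→d9:-→d10:-→d11:-→d12:-→d13:-→d14:-→d15:-→d16:H1→d17:-→d18:-→d19:-→d20:H2→d21:-→d22:- -> H2
  lookup 85.99.0.1: bits 0101010101100011 walk d0:-→d1:-→d2:-→d3:-→d4:-→d5:-→d6:-→d7:-→d8:H1→d9:-→d10:-→d11:-→d12:-→d13:-→d14:-→d15:-→d16:H1 -> H1
  add 56.51.99.0/28 -> H0 at depth 28
  lookup 85.0.0.6: bits 010101010 walk d0:-→d1:-→d2:-→d3:-→d4:-→d5:-→d6:-→d7:-→d8:H1→d9:- -> H1
  - 152.2.127.128/28 clear@28
  lookup 85.99.176.1: bits 0101010101100011101100 walk d0:-→d1:-→d2:-→d3:-→d4:-→d5:-→d6:-→d7:-→d8:H1→d9:-→d10:-→d11:-→d12:-→d13:-→d14:-→d15:-→d16:H1→d17:-→d18:-→d19:-→d20:H2→d21:-→d22:- -> H2
  lookup 152.2.127.130: bits 10011000000000100111111110000010 walk d0:-→d1:-→d2:-→d3:-→d4:-→d5:-→d6:-→d7:-→d8:-→d9:-→d10:-→d11:-→d12:H1→d13:-→d14:-→d15:-→d16:-→d17:-→d18:-→d19:-→d20:H1→d21:-→d22:-→d23:-→d24:-→d25:-→d26:-→d27:-→d28:-→d29:-→d30:-→d31:-→d32:H1 -> H1
  add 152.0.0.0/12 -> H0 at depth 12
  add 85.99.179.48/28 -> H0 at depth 28
  lookup 85.99.176.2: bits 0101010101100011101100 walk d0:-→d1:-→d2:-→d3:-→d4:-→d5:-→d6:-→d7:-→d8:H1→d9:-→d10:-→d11:-→d12:-→d13:-→d14:-→d15:-→d16:H1→d17:-→d18:-→d19:-→d20:H2→d21:-→d22:- -> H2
  add 56.51.96.0/20 -> H0 at depth 20

== LOOKUPS ==
["H1","no-route","H1","H1","H0","H0","H2","H0","H2","H1","H1","H2","H1","H2"]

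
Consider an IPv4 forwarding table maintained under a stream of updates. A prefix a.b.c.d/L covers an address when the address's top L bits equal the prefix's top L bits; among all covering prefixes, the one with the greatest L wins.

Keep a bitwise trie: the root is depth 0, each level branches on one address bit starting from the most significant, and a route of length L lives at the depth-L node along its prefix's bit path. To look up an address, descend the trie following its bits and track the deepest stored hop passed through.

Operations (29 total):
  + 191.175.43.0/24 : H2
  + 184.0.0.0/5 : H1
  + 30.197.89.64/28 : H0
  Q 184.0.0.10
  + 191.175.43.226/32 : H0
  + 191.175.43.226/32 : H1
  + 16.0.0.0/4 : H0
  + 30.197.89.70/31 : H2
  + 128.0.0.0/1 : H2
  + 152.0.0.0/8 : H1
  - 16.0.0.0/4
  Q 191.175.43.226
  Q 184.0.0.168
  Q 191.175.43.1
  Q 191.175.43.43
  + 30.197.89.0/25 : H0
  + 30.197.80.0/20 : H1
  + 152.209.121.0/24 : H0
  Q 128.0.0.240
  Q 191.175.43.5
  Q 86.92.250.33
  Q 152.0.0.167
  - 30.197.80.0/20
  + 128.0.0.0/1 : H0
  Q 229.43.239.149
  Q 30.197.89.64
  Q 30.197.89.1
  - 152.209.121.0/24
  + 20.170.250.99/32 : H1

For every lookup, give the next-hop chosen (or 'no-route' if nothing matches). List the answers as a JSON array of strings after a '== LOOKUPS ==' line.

Apply in order:
  + 191.175.43.0/24 (H2) depth=24
  + 184.0.0.0/5 (H1) depth=5
  + 30.197.89.64/28 (H0) depth=28
  lookup 184.0.0.10: bits 10111 walk d0:-→d1:-→d2:-→d3:-→d4:-→d5:H1 -> H1
  + 191.175.43.226/32 (H0) depth=32
  + 191.175.43.226/32 (H1) depth=32
  + 16.0.0.0/4 (H0) depth=4
  + 30.197.89.70/31 (H2) depth=31
  + 128.0.0.0/1 (H2) depth=1
  + 152.0.0.0/8 (H1) depth=8
  - 16.0.0.0/4 clear@4
  lookup 191.175.43.226: bits 10111111101011110010101111100010 walk d0:-→d1:H2→d2:-→d3:-→d4:-→d5:H1→d6:-→d7:-→d8:-→d9:-→d10:-→d11:-→d12:-→d13:-→d14:-→d15:-→d16:-→d17:-→d18:-→d19:-→d20:-→d21:-→d22:-→d23:-→d24:H2→d25:-→d26:-→d27:-→d28:-→d29:-→d30:-→d31:-→d32:H1 -> H1
  lookup 184.0.0.168: bits 10111 walk d0:-→d1:H2→d2:-→d3:-→d4:-→d5:H1 -> H1
  lookup 191.175.43.1: bits 101111111010111100101011 walk d0:-→d1:H2→d2:-→d3:-→d4:-→d5:H1→d6:-→d7:-→d8:-→d9:-→d10:-→d11:-→d12:-→d13:-→d14:-→d15:-→d16:-→d17:-→d18:-→d19:-→d20:-→d21:-→d22:-→d23:-→d24:H2 -> H2
  lookup 191.175.43.43: bits 101111111010111100101011 walk d0:-→d1:H2→d2:-→d3:-→d4:-→d5:H1→d6:-→d7:-→d8:-→d9:-→d10:-→d11:-→d12:-→d13:-→d14:-→d15:-→d16:-→d17:-→d18:-→d19:-→d20:-→d21:-→d22:-→d23:-→d24:H2 -> H2
  + 30.197.89.0/25 (H0) depth=25
  + 30.197.80.0/20 (H1) depth=20
  + 152.209.121.0/24 (H0) depth=24
  lookup 128.0.0.240: bits 100 walk d0:-→d1:H2→d2:-→d3:- -> H2
  lookup 191.175.43.5: bits 101111111010111100101011 walk d0:-→d1:H2→d2:-→d3:-→d4:-→d5:H1→d6:-→d7:-→d8:-→d9:-→d10:-→d11:-→d12:-→d13:-→d14:-→d15:-→d16:-→d17:-→d18:-→d19:-→d20:-→d21:-→d22:-→d23:-→d24:H2 -> H2
  lookup 86.92.250.33: bits 0 walk d0:-→d1:- -> no-route
  lookup 152.0.0.167: bits 10011000 walk d0:-→d1:H2→d2:-→d3:-→d4:-→d5:-→d6:-→d7:-→d8:H1 -> H1
  - 30.197.80.0/20 clear@20
  + 128.0.0.0/1 (H0) depth=1
  lookup 229.43.239.149: bits 1 walk d0:-→d1:H0 -> H0
  lookup 30.197.89.64: bits 00011110110001010101100101000 walk d0:-→d1:-→d2:-→d3:-→d4:-→d5:-→d6:-→d7:-→d8:-→d9:-→d10:-→d11:-→d12:-→d13:-→d14:-→d15:-→d16:-→d17:-→d18:-→d19:-→d20:-→d21:-→d22:-→d23:-→d24:-→d25:H0→d26:-→d27:-→d28:H0→d29:- -> H0
  lookup 30.197.89.1: bits 0001111011000101010110010 walk d0:-→d1:-→d2:-→d3:-→d4:-→d5:-→d6:-→d7:-→d8:-→d9:-→d10:-→d11:-→d12:-→d13:-→d14:-→d15:-→d16:-→d17:-→d18:-→d19:-→d20:-→d21:-→d22:-→d23:-→d24:-→d25:H0 -> H0
  - 152.209.121.0/24 clear@24
  + 20.170.250.99/32 (H1) depth=32

== LOOKUPS ==
["H1","H1","H1","H2","H2","H2","H2","no-route","H1","H0","H0","H0"]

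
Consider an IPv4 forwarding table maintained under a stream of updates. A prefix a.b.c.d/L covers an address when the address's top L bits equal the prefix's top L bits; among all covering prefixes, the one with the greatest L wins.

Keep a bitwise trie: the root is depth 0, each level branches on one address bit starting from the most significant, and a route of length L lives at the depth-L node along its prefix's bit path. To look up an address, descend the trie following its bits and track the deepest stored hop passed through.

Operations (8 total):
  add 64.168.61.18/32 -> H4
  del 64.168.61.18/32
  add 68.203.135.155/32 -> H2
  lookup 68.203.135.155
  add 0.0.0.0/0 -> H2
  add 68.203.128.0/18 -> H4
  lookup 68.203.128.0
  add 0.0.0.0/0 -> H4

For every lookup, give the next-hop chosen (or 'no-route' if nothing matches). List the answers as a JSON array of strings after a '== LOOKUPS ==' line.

Trace:
  + 64.168.61.18/32 (H4) depth=32
  - 64.168.61.18/32 clear@32
  + 68.203.135.155/32 (H2) depth=32
  ? 68.203.135.155  path d0:-→d1:-→d2:-→d3:-→d4:-→d5:-→d6:-→d7:-→d8:-→d9:-→d10:-→d11:-→d12:-→d13:-→d14:-→d15:-→d16:-→d17:-→d18:-→d19:-→d20:-→d21:-→d22:-→d23:-→d24:-→d25:-→d26:-→d27:-→d28:-→d29:-→d30:-→d31:-→d32:H2  best=H2
  + 0.0.0.0/0 (H2) depth=0
  + 68.203.128.0/18 (H4) depth=18
  ? 68.203.128.0  path d0:H2→d1:-→d2:-→d3:-→d4:-→d5:-→d6:-→d7:-→d8:-→d9:-→d10:-→d11:-→d12:-→d13:-→d14:-→d15:-→d16:-→d17:-→d18:H4→d19:-→d20:-→d21:-  best=H4
  + 0.0.0.0/0 (H4) depth=0

== LOOKUPS ==
["H2","H4"]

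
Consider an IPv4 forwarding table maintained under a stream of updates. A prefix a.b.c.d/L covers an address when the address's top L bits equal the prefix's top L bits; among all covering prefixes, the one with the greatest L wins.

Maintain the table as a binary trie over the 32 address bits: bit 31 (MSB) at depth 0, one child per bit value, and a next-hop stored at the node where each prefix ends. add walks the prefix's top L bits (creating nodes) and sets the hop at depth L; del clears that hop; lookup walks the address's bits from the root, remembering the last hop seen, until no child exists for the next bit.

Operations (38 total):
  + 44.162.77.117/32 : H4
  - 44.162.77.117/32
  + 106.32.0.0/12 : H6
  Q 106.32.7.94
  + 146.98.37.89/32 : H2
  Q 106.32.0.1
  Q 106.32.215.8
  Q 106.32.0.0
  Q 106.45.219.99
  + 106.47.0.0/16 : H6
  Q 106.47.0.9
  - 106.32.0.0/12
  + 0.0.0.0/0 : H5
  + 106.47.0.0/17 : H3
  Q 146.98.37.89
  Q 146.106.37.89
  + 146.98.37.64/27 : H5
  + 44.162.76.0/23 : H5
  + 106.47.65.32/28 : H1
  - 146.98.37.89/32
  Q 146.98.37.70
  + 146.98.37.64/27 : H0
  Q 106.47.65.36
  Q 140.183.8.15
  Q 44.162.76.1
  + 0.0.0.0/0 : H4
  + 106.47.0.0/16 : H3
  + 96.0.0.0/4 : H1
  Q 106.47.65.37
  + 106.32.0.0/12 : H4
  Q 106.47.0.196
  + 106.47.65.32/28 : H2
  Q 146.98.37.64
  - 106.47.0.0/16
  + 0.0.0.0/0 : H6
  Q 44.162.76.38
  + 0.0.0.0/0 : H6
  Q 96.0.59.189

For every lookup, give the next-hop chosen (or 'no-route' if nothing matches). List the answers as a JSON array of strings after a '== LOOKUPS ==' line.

Apply in order:
  add 44.162.77.117/32 -> H4 at depth 32
  del 44.162.77.117/32 (clear depth 32)
  add 106.32.0.0/12 -> H6 at depth 12
  Q 106.32.7.94: descend 011010100010 ; hops seen [H6] ; pick H6
  add 146.98.37.89/32 -> H2 at depth 32
  Q 106.32.0.1: descend 011010100010 ; hops seen [H6] ; pick H6
  Q 106.32.215.8: descend 011010100010 ; hops seen [H6] ; pick H6
  Q 106.32.0.0: descend 011010100010 ; hops seen [H6] ; pick H6
  Q 106.45.219.99: descend 011010100010 ; hops seen [H6] ; pick H6
  add 106.47.0.0/16 -> H6 at depth 16
  Q 106.47.0.9: descend 0110101000101111 ; hops seen [H6,H6] ; pick H6
  del 106.32.0.0/12 (clear depth 12)
  add 0.0.0.0/0 -> H5 at depth 0
  add 106.47.0.0/17 -> H3 at depth 17
  Q 146.98.37.89: descend 10010010011000100010010101011001 ; hops seen [H5,H2] ; pick H2
  Q 146.106.37.89: descend 100100100110 ; hops seen [H5] ; pick H5
  add 146.98.37.64/27 -> H5 at depth 27
  add 44.162.76.0/23 -> H5 at depth 23
  add 106.47.65.32/28 -> H1 at depth 28
  del 146.98.37.89/32 (clear depth 32)
  Q 146.98.37.70: descend 100100100110001000100101010 ; hops seen [H5,H5] ; pick H5
  add 146.98.37.64/27 -> H0 at depth 27
  Q 106.47.65.36: descend 0110101000101111010000010010 ; hops seen [H5,H6,H3,H1] ; pick H1
  Q 140.183.8.15: descend 100 ; hops seen [H5] ; pick H5
  Q 44.162.76.1: descend 00101100101000100100110 ; hops seen [H5,H5] ; pick H5
  add 0.0.0.0/0 -> H4 at depth 0
  add 106.47.0.0/16 -> H3 at depth 16
  add 96.0.0.0/4 -> H1 at depth 4
  Q 106.47.65.37: descend 0110101000101111010000010010 ; hops seen [H4,H1,H3,H3,H1] ; pick H1
  add 106.32.0.0/12 -> H4 at depth 12
  Q 106.47.0.196: descend 01101010001011110 ; hops seen [H4,H1,H4,H3,H3] ; pick H3
  add 106.47.65.32/28 -> H2 at depth 28
  Q 146.98.37.64: descend 100100100110001000100101010 ; hops seen [H4,H0] ; pick H0
  del 106.47.0.0/16 (clear depth 16)
  add 0.0.0.0/0 -> H6 at depth 0
  Q 44.162.76.38: descend 00101100101000100100110 ; hops seen [H6,H5] ; pick H5
  add 0.0.0.0/0 -> H6 at depth 0
  Q 96.0.59.189: descend 0110 ; hops seen [H6,H1] ; pick H1

== LOOKUPS ==
["H6","H6","H6","H6","H6","H6","H2","H5","H5","H1","H5","H5","H1","H3","H0","H5","H1"]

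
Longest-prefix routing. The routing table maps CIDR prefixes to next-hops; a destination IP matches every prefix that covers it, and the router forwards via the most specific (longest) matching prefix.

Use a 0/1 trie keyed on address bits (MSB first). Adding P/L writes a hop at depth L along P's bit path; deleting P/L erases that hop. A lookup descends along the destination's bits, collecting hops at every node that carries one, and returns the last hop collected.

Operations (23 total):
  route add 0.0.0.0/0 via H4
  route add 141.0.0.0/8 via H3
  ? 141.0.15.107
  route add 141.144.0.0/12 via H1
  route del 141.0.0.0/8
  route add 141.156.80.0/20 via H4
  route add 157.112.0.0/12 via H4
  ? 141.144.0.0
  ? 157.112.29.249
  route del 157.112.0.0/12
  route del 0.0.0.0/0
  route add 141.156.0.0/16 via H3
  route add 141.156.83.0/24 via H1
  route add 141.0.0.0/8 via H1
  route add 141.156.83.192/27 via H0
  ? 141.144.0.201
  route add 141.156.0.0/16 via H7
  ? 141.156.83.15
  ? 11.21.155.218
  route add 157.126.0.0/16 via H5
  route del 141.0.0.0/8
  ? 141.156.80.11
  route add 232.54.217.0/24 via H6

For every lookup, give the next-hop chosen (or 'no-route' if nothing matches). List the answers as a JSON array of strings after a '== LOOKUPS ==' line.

Apply in order:
  add 0.0.0.0/0 -> H4 at depth 0
  add 141.0.0.0/8 -> H3 at depth 8
  ? 141.0.15.107  path d0:H4→d1:-→d2:-→d3:-→d4:-→d5:-→d6:-→d7:-→d8:H3  best=H3
  add 141.144.0.0/12 -> H1 at depth 12
  del 141.0.0.0/8 (clear depth 8)
  add 141.156.80.0/20 -> H4 at depth 20
  add 157.112.0.0/12 -> H4 at depth 12
  ? 141.144.0.0  path d0:H4→d1:-→d2:-→d3:-→d4:-→d5:-→d6:-→d7:-→d8:-→d9:-→d10:-→d11:-→d12:H1  best=H1
  ? 157.112.29.249  path d0:H4→d1:-→d2:-→d3:-→d4:-→d5:-→d6:-→d7:-→d8:-→d9:-→d10:-→d11:-→d12:H4  best=H4
  del 157.112.0.0/12 (clear depth 12)
  del 0.0.0.0/0 (clear depth 0)
  add 141.156.0.0/16 -> H3 at depth 16
  add 141.156.83.0/24 -> H1 at depth 24
  add 141.0.0.0/8 -> H1 at depth 8
  add 141.156.83.192/27 -> H0 at depth 27
  ? 141.144.0.201  path d0:-→d1:-→d2:-→d3:-→d4:-→d5:-→d6:-→d7:-→d8:H1→d9:-→d10:-→d11:-→d12:H1  best=H1
  add 141.156.0.0/16 -> H7 at depth 16
  ? 141.156.83.15  path d0:-→d1:-→d2:-→d3:-→d4:-→d5:-→d6:-→d7:-→d8:H1→d9:-→d10:-→d11:-→d12:H1→d13:-→d14:-→d15:-→d16:H7→d17:-→d18:-→d19:-→d20:H4→d21:-→d22:-→d23:-→d24:H1  best=H1
  ? 11.21.155.218  path d0:-  best=no-route
  add 157.126.0.0/16 -> H5 at depth 16
  del 141.0.0.0/8 (clear depth 8)
  ? 141.156.80.11  path d0:-→d1:-→d2:-→d3:-→d4:-→d5:-→d6:-→d7:-→d8:-→d9:-→d10:-→d11:-→d12:H1→d13:-→d14:-→d15:-→d16:H7→d17:-→d18:-→d19:-→d20:H4→d21:-→d22:-  best=H4
  add 232.54.217.0/24 -> H6 at depth 24

== LOOKUPS ==
["H3","H1","H4","H1","H1","no-route","H4"]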